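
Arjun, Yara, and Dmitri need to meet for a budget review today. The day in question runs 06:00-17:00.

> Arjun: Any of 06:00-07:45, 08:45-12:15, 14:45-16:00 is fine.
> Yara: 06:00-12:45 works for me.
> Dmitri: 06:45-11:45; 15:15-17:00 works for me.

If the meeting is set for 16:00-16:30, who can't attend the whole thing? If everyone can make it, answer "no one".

Arjun, Yara

Arjun: not fully free for 16:00-16:30. Yara: not fully free for 16:00-16:30. Dmitri: free for 16:00-16:30.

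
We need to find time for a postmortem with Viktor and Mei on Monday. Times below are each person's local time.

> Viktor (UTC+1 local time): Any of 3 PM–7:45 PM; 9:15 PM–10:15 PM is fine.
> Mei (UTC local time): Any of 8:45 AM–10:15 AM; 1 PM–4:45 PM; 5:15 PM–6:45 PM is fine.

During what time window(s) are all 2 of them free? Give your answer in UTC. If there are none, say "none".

14:00-16:45, 17:15-18:45

Viktor in UTC: 14:00-18:45, 20:15-21:15 (subtract 1h to convert from UTC+1).
Mei in UTC: 08:45-10:15, 13:00-16:45, 17:15-18:45.
Viktor ∩ Mei: 14:00-16:45, 17:15-18:45.
Those are the intersection windows.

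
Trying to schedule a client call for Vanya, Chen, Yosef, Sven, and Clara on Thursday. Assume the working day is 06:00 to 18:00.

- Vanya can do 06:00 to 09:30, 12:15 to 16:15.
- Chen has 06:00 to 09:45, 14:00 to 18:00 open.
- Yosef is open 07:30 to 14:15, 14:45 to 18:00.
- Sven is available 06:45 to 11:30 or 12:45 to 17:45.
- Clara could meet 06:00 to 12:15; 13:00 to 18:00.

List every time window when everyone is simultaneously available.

Vanya ∩ Chen: 06:00-09:30, 14:00-16:15.
Vanya ∩ Chen ∩ Yosef: 07:30-09:30, 14:00-14:15, 14:45-16:15.
Vanya ∩ Chen ∩ Yosef ∩ Sven: 07:30-09:30, 14:00-14:15, 14:45-16:15.
Vanya ∩ Chen ∩ Yosef ∩ Sven ∩ Clara: 07:30-09:30, 14:00-14:15, 14:45-16:15.

07:30-09:30, 14:00-14:15, 14:45-16:15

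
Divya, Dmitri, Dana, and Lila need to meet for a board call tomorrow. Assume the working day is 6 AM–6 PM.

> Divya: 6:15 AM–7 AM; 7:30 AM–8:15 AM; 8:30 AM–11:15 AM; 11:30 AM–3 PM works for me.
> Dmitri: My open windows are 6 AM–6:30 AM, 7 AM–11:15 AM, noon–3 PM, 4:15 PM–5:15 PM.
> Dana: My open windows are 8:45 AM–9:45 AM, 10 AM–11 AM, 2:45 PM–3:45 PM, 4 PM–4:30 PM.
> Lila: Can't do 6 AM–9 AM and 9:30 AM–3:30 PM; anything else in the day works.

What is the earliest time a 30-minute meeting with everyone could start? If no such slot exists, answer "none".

09:00

Divya free: 06:15-07:00, 07:30-08:15, 08:30-11:15, 11:30-15:00.
Dmitri free: 06:00-06:30, 07:00-11:15, 12:00-15:00, 16:15-17:15.
Dana free: 08:45-09:45, 10:00-11:00, 14:45-15:45, 16:00-16:30.
Lila free: 09:00-09:30, 15:30-18:00 (invert busy blocks within the working day).
Divya ∩ Dmitri: 06:15-06:30, 07:30-08:15, 08:30-11:15, 12:00-15:00.
Divya ∩ Dmitri ∩ Dana: 08:45-09:45, 10:00-11:00, 14:45-15:00.
Divya ∩ Dmitri ∩ Dana ∩ Lila: 09:00-09:30.
The first common window of at least 30 minutes is 09:00-09:30, so the earliest start is 09:00.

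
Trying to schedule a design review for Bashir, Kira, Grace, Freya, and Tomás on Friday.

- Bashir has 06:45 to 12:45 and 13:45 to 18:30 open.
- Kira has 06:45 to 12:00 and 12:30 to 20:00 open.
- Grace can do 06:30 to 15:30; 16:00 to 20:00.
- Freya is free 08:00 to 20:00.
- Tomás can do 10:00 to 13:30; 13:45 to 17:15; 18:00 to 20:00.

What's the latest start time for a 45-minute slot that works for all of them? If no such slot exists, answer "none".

16:30

Bashir ∩ Kira: 06:45-12:00, 12:30-12:45, 13:45-18:30.
Bashir ∩ Kira ∩ Grace: 06:45-12:00, 12:30-12:45, 13:45-15:30, 16:00-18:30.
Bashir ∩ Kira ∩ Grace ∩ Freya: 08:00-12:00, 12:30-12:45, 13:45-15:30, 16:00-18:30.
Bashir ∩ Kira ∩ Grace ∩ Freya ∩ Tomás: 10:00-12:00, 12:30-12:45, 13:45-15:30, 16:00-17:15, 18:00-18:30.
The last common window of at least 45 minutes is 16:00-17:15; a 45-minute meeting can start as late as 16:30 and still end by 17:15.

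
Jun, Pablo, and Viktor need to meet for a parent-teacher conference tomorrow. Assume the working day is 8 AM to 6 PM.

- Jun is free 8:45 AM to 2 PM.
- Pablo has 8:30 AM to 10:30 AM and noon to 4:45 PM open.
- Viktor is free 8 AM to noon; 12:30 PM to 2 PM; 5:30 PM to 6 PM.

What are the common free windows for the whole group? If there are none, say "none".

08:45-10:30, 12:30-14:00

Jun ∩ Pablo: 08:45-10:30, 12:00-14:00.
Jun ∩ Pablo ∩ Viktor: 08:45-10:30, 12:30-14:00.
So the common availability across everyone is 08:45-10:30, 12:30-14:00.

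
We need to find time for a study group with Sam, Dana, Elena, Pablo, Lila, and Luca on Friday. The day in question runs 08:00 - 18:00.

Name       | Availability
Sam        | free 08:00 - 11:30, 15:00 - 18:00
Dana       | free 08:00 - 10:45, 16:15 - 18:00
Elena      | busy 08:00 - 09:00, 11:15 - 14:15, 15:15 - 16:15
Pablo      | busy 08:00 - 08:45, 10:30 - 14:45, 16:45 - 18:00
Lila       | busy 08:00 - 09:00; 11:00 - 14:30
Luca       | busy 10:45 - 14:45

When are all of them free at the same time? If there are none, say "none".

09:00-10:30, 16:15-16:45

Sam free: 08:00-11:30, 15:00-18:00.
Dana free: 08:00-10:45, 16:15-18:00.
Elena free: 09:00-11:15, 14:15-15:15, 16:15-18:00 (invert busy blocks within the working day).
Pablo free: 08:45-10:30, 14:45-16:45 (invert busy blocks within the working day).
Lila free: 09:00-11:00, 14:30-18:00 (invert busy blocks within the working day).
Luca free: 08:00-10:45, 14:45-18:00 (invert busy blocks within the working day).
Sam ∩ Dana: 08:00-10:45, 16:15-18:00.
Sam ∩ Dana ∩ Elena: 09:00-10:45, 16:15-18:00.
Sam ∩ Dana ∩ Elena ∩ Pablo: 09:00-10:30, 16:15-16:45.
Sam ∩ Dana ∩ Elena ∩ Pablo ∩ Lila: 09:00-10:30, 16:15-16:45.
Sam ∩ Dana ∩ Elena ∩ Pablo ∩ Lila ∩ Luca: 09:00-10:30, 16:15-16:45.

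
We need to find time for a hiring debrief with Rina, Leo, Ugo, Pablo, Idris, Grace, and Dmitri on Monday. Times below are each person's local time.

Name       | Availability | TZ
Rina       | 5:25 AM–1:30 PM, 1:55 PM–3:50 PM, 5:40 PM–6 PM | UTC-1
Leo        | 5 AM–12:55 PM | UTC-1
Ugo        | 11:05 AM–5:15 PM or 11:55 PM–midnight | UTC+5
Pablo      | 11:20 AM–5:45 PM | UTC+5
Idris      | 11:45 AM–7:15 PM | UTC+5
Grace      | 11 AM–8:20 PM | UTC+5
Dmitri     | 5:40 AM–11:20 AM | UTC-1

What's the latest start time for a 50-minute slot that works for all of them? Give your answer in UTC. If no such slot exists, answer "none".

Rina in UTC: 06:25-14:30, 14:55-16:50, 18:40-19:00 (add 1h to convert from UTC-1).
Leo in UTC: 06:00-13:55 (add 1h to convert from UTC-1).
Ugo in UTC: 06:05-12:15, 18:55-19:00 (subtract 5h to convert from UTC+5).
Pablo in UTC: 06:20-12:45 (subtract 5h to convert from UTC+5).
Idris in UTC: 06:45-14:15 (subtract 5h to convert from UTC+5).
Grace in UTC: 06:00-15:20 (subtract 5h to convert from UTC+5).
Dmitri in UTC: 06:40-12:20 (add 1h to convert from UTC-1).
Rina ∩ Leo: 06:25-13:55.
Rina ∩ Leo ∩ Ugo: 06:25-12:15.
Rina ∩ Leo ∩ Ugo ∩ Pablo: 06:25-12:15.
Rina ∩ Leo ∩ Ugo ∩ Pablo ∩ Idris: 06:45-12:15.
Rina ∩ Leo ∩ Ugo ∩ Pablo ∩ Idris ∩ Grace: 06:45-12:15.
Rina ∩ Leo ∩ Ugo ∩ Pablo ∩ Idris ∩ Grace ∩ Dmitri: 06:45-12:15.
The last common window of at least 50 minutes is 06:45-12:15; a 50-minute meeting can start as late as 11:25 and still end by 12:15.

11:25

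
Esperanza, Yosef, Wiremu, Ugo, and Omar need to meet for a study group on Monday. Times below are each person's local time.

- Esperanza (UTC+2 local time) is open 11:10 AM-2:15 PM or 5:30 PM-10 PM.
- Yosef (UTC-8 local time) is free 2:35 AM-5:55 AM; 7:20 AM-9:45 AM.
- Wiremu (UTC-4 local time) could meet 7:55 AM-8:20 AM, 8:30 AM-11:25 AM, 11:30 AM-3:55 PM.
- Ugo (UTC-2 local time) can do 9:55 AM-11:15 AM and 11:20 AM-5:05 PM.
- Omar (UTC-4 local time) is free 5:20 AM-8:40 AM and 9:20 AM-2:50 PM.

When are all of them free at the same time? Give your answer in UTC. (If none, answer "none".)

11:55-12:15, 15:30-17:45

Esperanza in UTC: 09:10-12:15, 15:30-20:00 (subtract 2h to convert from UTC+2).
Yosef in UTC: 10:35-13:55, 15:20-17:45 (add 8h to convert from UTC-8).
Wiremu in UTC: 11:55-12:20, 12:30-15:25, 15:30-19:55 (add 4h to convert from UTC-4).
Ugo in UTC: 11:55-13:15, 13:20-19:05 (add 2h to convert from UTC-2).
Omar in UTC: 09:20-12:40, 13:20-18:50 (add 4h to convert from UTC-4).
Esperanza ∩ Yosef: 10:35-12:15, 15:30-17:45.
Esperanza ∩ Yosef ∩ Wiremu: 11:55-12:15, 15:30-17:45.
Esperanza ∩ Yosef ∩ Wiremu ∩ Ugo: 11:55-12:15, 15:30-17:45.
Esperanza ∩ Yosef ∩ Wiremu ∩ Ugo ∩ Omar: 11:55-12:15, 15:30-17:45.
Those are the intersection windows.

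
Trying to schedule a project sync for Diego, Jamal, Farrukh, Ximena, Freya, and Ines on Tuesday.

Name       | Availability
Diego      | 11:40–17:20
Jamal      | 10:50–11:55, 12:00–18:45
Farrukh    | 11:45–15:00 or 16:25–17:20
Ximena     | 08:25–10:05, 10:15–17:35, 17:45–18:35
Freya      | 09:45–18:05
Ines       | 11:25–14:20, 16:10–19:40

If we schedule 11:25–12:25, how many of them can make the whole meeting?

3

Ximena, Freya, and Ines can make the full 11:25-12:25 slot — that's 3.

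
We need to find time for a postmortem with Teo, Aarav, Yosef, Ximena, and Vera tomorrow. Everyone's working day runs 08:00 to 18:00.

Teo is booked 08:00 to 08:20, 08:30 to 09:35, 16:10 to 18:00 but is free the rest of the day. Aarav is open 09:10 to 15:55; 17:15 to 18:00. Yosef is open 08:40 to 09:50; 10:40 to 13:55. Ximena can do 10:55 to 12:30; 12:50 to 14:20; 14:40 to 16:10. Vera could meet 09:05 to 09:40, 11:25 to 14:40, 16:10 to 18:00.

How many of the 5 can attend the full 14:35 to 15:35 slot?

Teo free: 08:20-08:30, 09:35-16:10 (invert busy blocks within the working day).
Aarav free: 09:10-15:55, 17:15-18:00.
Yosef free: 08:40-09:50, 10:40-13:55.
Ximena free: 10:55-12:30, 12:50-14:20, 14:40-16:10.
Vera free: 09:05-09:40, 11:25-14:40, 16:10-18:00.
Teo and Aarav can make the full 14:35-15:35 slot — that's 2.

2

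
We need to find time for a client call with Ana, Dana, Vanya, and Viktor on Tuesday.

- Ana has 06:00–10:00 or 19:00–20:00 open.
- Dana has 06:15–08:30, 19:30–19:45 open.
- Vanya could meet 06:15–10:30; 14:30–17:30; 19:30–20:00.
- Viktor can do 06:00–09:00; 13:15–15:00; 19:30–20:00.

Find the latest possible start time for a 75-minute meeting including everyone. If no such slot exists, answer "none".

Ana ∩ Dana: 06:15-08:30, 19:30-19:45.
Ana ∩ Dana ∩ Vanya: 06:15-08:30, 19:30-19:45.
Ana ∩ Dana ∩ Vanya ∩ Viktor: 06:15-08:30, 19:30-19:45.
Those are the intersection windows.
The last common window of at least 75 minutes is 06:15-08:30; a 75-minute meeting can start as late as 07:15 and still end by 08:30.

07:15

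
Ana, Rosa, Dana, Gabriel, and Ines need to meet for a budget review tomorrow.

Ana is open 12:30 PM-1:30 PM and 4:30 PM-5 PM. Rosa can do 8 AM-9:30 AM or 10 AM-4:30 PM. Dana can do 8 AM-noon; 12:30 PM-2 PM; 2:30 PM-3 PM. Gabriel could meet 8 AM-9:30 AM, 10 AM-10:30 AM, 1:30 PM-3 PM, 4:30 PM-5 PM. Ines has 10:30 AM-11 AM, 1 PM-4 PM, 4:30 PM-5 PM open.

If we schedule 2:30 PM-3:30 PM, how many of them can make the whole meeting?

Rosa and Ines can make the full 14:30-15:30 slot — that's 2.

2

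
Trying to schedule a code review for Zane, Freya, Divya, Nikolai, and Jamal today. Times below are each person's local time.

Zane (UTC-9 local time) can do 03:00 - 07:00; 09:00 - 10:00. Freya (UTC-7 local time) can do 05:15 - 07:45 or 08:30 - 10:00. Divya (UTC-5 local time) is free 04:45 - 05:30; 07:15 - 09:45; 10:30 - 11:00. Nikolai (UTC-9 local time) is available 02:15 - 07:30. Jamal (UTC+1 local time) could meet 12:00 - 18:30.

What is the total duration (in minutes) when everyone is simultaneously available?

Zane in UTC: 12:00-16:00, 18:00-19:00 (add 9h to convert from UTC-9).
Freya in UTC: 12:15-14:45, 15:30-17:00 (add 7h to convert from UTC-7).
Divya in UTC: 09:45-10:30, 12:15-14:45, 15:30-16:00 (add 5h to convert from UTC-5).
Nikolai in UTC: 11:15-16:30 (add 9h to convert from UTC-9).
Jamal in UTC: 11:00-17:30 (subtract 1h to convert from UTC+1).
Zane ∩ Freya: 12:15-14:45, 15:30-16:00.
Zane ∩ Freya ∩ Divya: 12:15-14:45, 15:30-16:00.
Zane ∩ Freya ∩ Divya ∩ Nikolai: 12:15-14:45, 15:30-16:00.
Zane ∩ Freya ∩ Divya ∩ Nikolai ∩ Jamal: 12:15-14:45, 15:30-16:00.
Summing the common windows: 150 + 30 = 180 minutes.

180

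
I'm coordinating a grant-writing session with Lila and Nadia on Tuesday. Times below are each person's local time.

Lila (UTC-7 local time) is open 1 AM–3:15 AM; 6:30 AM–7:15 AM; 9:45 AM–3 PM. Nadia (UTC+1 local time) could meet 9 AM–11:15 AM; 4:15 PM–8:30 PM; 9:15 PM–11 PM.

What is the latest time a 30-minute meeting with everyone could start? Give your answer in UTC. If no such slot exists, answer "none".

21:30

Lila in UTC: 08:00-10:15, 13:30-14:15, 16:45-22:00 (add 7h to convert from UTC-7).
Nadia in UTC: 08:00-10:15, 15:15-19:30, 20:15-22:00 (subtract 1h to convert from UTC+1).
Lila ∩ Nadia: 08:00-10:15, 16:45-19:30, 20:15-22:00.
Those are the intersection windows.
The last common window of at least 30 minutes is 20:15-22:00; a 30-minute meeting can start as late as 21:30 and still end by 22:00.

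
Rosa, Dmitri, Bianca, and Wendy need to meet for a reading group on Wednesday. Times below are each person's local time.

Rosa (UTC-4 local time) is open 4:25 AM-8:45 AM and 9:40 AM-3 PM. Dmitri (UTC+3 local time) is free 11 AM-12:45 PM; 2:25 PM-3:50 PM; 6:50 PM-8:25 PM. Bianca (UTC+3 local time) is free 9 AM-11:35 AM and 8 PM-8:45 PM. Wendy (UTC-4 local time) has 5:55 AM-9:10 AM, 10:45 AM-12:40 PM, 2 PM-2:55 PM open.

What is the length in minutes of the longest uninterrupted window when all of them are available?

0

Rosa in UTC: 08:25-12:45, 13:40-19:00 (add 4h to convert from UTC-4).
Dmitri in UTC: 08:00-09:45, 11:25-12:50, 15:50-17:25 (subtract 3h to convert from UTC+3).
Bianca in UTC: 06:00-08:35, 17:00-17:45 (subtract 3h to convert from UTC+3).
Wendy in UTC: 09:55-13:10, 14:45-16:40, 18:00-18:55 (add 4h to convert from UTC-4).
Rosa ∩ Dmitri: 08:25-09:45, 11:25-12:45, 15:50-17:25.
Rosa ∩ Dmitri ∩ Bianca: 08:25-08:35, 17:00-17:25.
Rosa ∩ Dmitri ∩ Bianca ∩ Wendy: ∅.
There is no time when everyone is free.
No common window exists, so the longest block is 0 minutes.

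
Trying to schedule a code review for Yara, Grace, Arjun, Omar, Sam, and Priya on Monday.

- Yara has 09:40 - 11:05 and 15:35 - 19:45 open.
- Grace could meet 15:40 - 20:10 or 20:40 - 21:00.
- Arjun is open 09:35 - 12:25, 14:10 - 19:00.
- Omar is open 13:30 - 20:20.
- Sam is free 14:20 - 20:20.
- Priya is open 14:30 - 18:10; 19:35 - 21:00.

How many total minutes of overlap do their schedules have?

150

Yara ∩ Grace: 15:40-19:45.
Yara ∩ Grace ∩ Arjun: 15:40-19:00.
Yara ∩ Grace ∩ Arjun ∩ Omar: 15:40-19:00.
Yara ∩ Grace ∩ Arjun ∩ Omar ∩ Sam: 15:40-19:00.
Yara ∩ Grace ∩ Arjun ∩ Omar ∩ Sam ∩ Priya: 15:40-18:10.
That's a single block of 150 minutes.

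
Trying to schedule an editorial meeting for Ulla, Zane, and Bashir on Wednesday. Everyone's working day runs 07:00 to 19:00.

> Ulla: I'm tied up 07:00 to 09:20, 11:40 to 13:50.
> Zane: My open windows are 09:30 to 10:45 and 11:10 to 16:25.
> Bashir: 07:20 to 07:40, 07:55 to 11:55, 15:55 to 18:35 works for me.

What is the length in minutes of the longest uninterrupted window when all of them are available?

Ulla free: 09:20-11:40, 13:50-19:00 (invert busy blocks within the working day).
Zane free: 09:30-10:45, 11:10-16:25.
Bashir free: 07:20-07:40, 07:55-11:55, 15:55-18:35.
Ulla ∩ Zane: 09:30-10:45, 11:10-11:40, 13:50-16:25.
Ulla ∩ Zane ∩ Bashir: 09:30-10:45, 11:10-11:40, 15:55-16:25.
Those are the intersection windows.
The longest is 09:30-10:45 at 75 minutes.

75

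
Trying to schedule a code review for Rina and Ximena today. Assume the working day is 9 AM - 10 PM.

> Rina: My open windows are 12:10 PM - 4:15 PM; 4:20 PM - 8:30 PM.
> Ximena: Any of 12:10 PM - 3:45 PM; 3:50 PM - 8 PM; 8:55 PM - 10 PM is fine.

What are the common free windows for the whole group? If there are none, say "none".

Rina ∩ Ximena: 12:10-15:45, 15:50-16:15, 16:20-20:00.
So the common availability across everyone is 12:10-15:45, 15:50-16:15, 16:20-20:00.

12:10-15:45, 15:50-16:15, 16:20-20:00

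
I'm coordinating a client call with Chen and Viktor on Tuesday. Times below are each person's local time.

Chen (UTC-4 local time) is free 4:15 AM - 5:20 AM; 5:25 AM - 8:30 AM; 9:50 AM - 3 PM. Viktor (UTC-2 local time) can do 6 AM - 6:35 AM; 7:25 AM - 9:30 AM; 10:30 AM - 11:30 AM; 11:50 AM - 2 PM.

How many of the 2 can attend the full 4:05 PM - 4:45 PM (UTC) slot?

Chen in UTC: 08:15-09:20, 09:25-12:30, 13:50-19:00 (add 4h to convert from UTC-4).
Viktor in UTC: 08:00-08:35, 09:25-11:30, 12:30-13:30, 13:50-16:00 (add 2h to convert from UTC-2).
Chen can make the full 16:05-16:45 slot — that's 1.

1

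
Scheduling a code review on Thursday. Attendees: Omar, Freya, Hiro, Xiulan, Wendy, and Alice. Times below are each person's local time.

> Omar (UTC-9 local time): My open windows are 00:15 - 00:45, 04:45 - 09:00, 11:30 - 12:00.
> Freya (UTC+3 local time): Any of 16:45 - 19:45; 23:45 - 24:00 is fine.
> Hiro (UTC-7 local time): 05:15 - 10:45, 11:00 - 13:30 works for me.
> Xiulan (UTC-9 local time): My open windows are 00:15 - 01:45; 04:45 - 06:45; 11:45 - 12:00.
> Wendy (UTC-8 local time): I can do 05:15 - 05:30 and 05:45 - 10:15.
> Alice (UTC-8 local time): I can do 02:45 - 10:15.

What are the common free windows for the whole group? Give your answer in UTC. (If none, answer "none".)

13:45-15:45

Omar in UTC: 09:15-09:45, 13:45-18:00, 20:30-21:00 (add 9h to convert from UTC-9).
Freya in UTC: 13:45-16:45, 20:45-21:00 (subtract 3h to convert from UTC+3).
Hiro in UTC: 12:15-17:45, 18:00-20:30 (add 7h to convert from UTC-7).
Xiulan in UTC: 09:15-10:45, 13:45-15:45, 20:45-21:00 (add 9h to convert from UTC-9).
Wendy in UTC: 13:15-13:30, 13:45-18:15 (add 8h to convert from UTC-8).
Alice in UTC: 10:45-18:15 (add 8h to convert from UTC-8).
Omar ∩ Freya: 13:45-16:45, 20:45-21:00.
Omar ∩ Freya ∩ Hiro: 13:45-16:45.
Omar ∩ Freya ∩ Hiro ∩ Xiulan: 13:45-15:45.
Omar ∩ Freya ∩ Hiro ∩ Xiulan ∩ Wendy: 13:45-15:45.
Omar ∩ Freya ∩ Hiro ∩ Xiulan ∩ Wendy ∩ Alice: 13:45-15:45.
Those are the intersection windows.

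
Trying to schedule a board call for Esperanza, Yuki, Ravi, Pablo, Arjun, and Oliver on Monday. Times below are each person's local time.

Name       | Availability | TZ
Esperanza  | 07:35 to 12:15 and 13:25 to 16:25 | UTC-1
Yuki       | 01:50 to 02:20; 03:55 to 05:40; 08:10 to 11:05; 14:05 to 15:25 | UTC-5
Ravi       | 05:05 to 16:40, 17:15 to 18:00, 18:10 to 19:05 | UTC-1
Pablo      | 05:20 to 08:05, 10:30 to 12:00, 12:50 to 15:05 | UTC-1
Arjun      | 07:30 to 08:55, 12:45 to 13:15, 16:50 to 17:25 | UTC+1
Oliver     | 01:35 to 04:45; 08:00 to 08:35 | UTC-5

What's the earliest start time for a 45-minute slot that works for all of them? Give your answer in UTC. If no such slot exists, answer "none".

Esperanza in UTC: 08:35-13:15, 14:25-17:25 (add 1h to convert from UTC-1).
Yuki in UTC: 06:50-07:20, 08:55-10:40, 13:10-16:05, 19:05-20:25 (add 5h to convert from UTC-5).
Ravi in UTC: 06:05-17:40, 18:15-19:00, 19:10-20:05 (add 1h to convert from UTC-1).
Pablo in UTC: 06:20-09:05, 11:30-13:00, 13:50-16:05 (add 1h to convert from UTC-1).
Arjun in UTC: 06:30-07:55, 11:45-12:15, 15:50-16:25 (subtract 1h to convert from UTC+1).
Oliver in UTC: 06:35-09:45, 13:00-13:35 (add 5h to convert from UTC-5).
Esperanza ∩ Yuki: 08:55-10:40, 13:10-13:15, 14:25-16:05.
Esperanza ∩ Yuki ∩ Ravi: 08:55-10:40, 13:10-13:15, 14:25-16:05.
Esperanza ∩ Yuki ∩ Ravi ∩ Pablo: 08:55-09:05, 14:25-16:05.
Esperanza ∩ Yuki ∩ Ravi ∩ Pablo ∩ Arjun: 15:50-16:05.
Esperanza ∩ Yuki ∩ Ravi ∩ Pablo ∩ Arjun ∩ Oliver: ∅.
There is no time when everyone is free.
No common window is at least 45 minutes long.

none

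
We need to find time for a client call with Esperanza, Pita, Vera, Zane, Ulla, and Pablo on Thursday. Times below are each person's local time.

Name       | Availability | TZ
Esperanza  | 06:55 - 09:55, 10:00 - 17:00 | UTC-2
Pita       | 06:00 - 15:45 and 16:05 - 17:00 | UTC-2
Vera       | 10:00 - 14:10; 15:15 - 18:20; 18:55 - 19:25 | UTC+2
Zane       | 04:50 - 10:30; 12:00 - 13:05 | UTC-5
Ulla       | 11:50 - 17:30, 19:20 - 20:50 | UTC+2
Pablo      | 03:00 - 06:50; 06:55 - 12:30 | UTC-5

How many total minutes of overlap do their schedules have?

270

Esperanza in UTC: 08:55-11:55, 12:00-19:00 (add 2h to convert from UTC-2).
Pita in UTC: 08:00-17:45, 18:05-19:00 (add 2h to convert from UTC-2).
Vera in UTC: 08:00-12:10, 13:15-16:20, 16:55-17:25 (subtract 2h to convert from UTC+2).
Zane in UTC: 09:50-15:30, 17:00-18:05 (add 5h to convert from UTC-5).
Ulla in UTC: 09:50-15:30, 17:20-18:50 (subtract 2h to convert from UTC+2).
Pablo in UTC: 08:00-11:50, 11:55-17:30 (add 5h to convert from UTC-5).
Esperanza ∩ Pita: 08:55-11:55, 12:00-17:45, 18:05-19:00.
Esperanza ∩ Pita ∩ Vera: 08:55-11:55, 12:00-12:10, 13:15-16:20, 16:55-17:25.
Esperanza ∩ Pita ∩ Vera ∩ Zane: 09:50-11:55, 12:00-12:10, 13:15-15:30, 17:00-17:25.
Esperanza ∩ Pita ∩ Vera ∩ Zane ∩ Ulla: 09:50-11:55, 12:00-12:10, 13:15-15:30, 17:20-17:25.
Esperanza ∩ Pita ∩ Vera ∩ Zane ∩ Ulla ∩ Pablo: 09:50-11:50, 12:00-12:10, 13:15-15:30, 17:20-17:25.
Summing the common windows: 120 + 10 + 135 + 5 = 270 minutes.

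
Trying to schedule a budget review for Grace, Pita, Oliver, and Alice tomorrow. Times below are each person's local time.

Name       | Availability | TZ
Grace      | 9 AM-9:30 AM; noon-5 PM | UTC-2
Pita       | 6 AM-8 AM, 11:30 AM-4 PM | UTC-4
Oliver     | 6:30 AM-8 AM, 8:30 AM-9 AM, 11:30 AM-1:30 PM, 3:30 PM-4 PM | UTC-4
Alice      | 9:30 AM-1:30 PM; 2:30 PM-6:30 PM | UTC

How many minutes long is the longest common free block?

120

Grace in UTC: 11:00-11:30, 14:00-19:00 (add 2h to convert from UTC-2).
Pita in UTC: 10:00-12:00, 15:30-20:00 (add 4h to convert from UTC-4).
Oliver in UTC: 10:30-12:00, 12:30-13:00, 15:30-17:30, 19:30-20:00 (add 4h to convert from UTC-4).
Alice in UTC: 09:30-13:30, 14:30-18:30.
Grace ∩ Pita: 11:00-11:30, 15:30-19:00.
Grace ∩ Pita ∩ Oliver: 11:00-11:30, 15:30-17:30.
Grace ∩ Pita ∩ Oliver ∩ Alice: 11:00-11:30, 15:30-17:30.
Those are the intersection windows.
The longest is 15:30-17:30 at 120 minutes.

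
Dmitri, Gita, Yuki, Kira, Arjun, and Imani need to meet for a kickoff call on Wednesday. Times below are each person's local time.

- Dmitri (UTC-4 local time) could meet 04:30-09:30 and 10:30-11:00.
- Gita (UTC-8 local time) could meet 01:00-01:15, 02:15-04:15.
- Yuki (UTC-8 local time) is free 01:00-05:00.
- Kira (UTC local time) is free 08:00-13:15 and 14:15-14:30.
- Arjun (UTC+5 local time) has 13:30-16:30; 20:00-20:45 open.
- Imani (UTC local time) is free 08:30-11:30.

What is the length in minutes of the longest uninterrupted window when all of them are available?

75

Dmitri in UTC: 08:30-13:30, 14:30-15:00 (add 4h to convert from UTC-4).
Gita in UTC: 09:00-09:15, 10:15-12:15 (add 8h to convert from UTC-8).
Yuki in UTC: 09:00-13:00 (add 8h to convert from UTC-8).
Kira in UTC: 08:00-13:15, 14:15-14:30.
Arjun in UTC: 08:30-11:30, 15:00-15:45 (subtract 5h to convert from UTC+5).
Imani in UTC: 08:30-11:30.
Dmitri ∩ Gita: 09:00-09:15, 10:15-12:15.
Dmitri ∩ Gita ∩ Yuki: 09:00-09:15, 10:15-12:15.
Dmitri ∩ Gita ∩ Yuki ∩ Kira: 09:00-09:15, 10:15-12:15.
Dmitri ∩ Gita ∩ Yuki ∩ Kira ∩ Arjun: 09:00-09:15, 10:15-11:30.
Dmitri ∩ Gita ∩ Yuki ∩ Kira ∩ Arjun ∩ Imani: 09:00-09:15, 10:15-11:30.
The longest is 10:15-11:30 at 75 minutes.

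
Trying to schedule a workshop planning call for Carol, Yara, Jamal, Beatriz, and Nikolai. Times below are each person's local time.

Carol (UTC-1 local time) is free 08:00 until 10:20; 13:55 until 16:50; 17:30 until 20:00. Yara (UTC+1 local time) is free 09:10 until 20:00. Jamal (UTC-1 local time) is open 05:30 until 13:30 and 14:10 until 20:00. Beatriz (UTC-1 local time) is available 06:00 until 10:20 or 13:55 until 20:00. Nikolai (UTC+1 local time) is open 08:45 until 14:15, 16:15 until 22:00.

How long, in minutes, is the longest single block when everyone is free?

155

Carol in UTC: 09:00-11:20, 14:55-17:50, 18:30-21:00 (add 1h to convert from UTC-1).
Yara in UTC: 08:10-19:00 (subtract 1h to convert from UTC+1).
Jamal in UTC: 06:30-14:30, 15:10-21:00 (add 1h to convert from UTC-1).
Beatriz in UTC: 07:00-11:20, 14:55-21:00 (add 1h to convert from UTC-1).
Nikolai in UTC: 07:45-13:15, 15:15-21:00 (subtract 1h to convert from UTC+1).
Carol ∩ Yara: 09:00-11:20, 14:55-17:50, 18:30-19:00.
Carol ∩ Yara ∩ Jamal: 09:00-11:20, 15:10-17:50, 18:30-19:00.
Carol ∩ Yara ∩ Jamal ∩ Beatriz: 09:00-11:20, 15:10-17:50, 18:30-19:00.
Carol ∩ Yara ∩ Jamal ∩ Beatriz ∩ Nikolai: 09:00-11:20, 15:15-17:50, 18:30-19:00.
The longest is 15:15-17:50 at 155 minutes.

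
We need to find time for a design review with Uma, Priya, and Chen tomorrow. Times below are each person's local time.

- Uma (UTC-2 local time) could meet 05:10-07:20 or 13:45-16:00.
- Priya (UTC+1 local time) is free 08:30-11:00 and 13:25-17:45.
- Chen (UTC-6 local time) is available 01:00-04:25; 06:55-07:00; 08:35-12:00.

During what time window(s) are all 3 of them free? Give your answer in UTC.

Uma in UTC: 07:10-09:20, 15:45-18:00 (add 2h to convert from UTC-2).
Priya in UTC: 07:30-10:00, 12:25-16:45 (subtract 1h to convert from UTC+1).
Chen in UTC: 07:00-10:25, 12:55-13:00, 14:35-18:00 (add 6h to convert from UTC-6).
Uma ∩ Priya: 07:30-09:20, 15:45-16:45.
Uma ∩ Priya ∩ Chen: 07:30-09:20, 15:45-16:45.
Those are the intersection windows.

07:30-09:20, 15:45-16:45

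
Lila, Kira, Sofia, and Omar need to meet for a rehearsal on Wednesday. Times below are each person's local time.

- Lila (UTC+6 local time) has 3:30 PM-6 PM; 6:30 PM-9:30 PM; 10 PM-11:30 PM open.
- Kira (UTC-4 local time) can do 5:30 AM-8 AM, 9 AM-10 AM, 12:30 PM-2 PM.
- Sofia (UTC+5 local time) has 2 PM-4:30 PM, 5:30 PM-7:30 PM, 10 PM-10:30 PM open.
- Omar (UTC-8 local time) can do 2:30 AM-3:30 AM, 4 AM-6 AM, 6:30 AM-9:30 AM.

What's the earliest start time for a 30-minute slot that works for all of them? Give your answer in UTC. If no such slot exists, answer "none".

10:30

Lila in UTC: 09:30-12:00, 12:30-15:30, 16:00-17:30 (subtract 6h to convert from UTC+6).
Kira in UTC: 09:30-12:00, 13:00-14:00, 16:30-18:00 (add 4h to convert from UTC-4).
Sofia in UTC: 09:00-11:30, 12:30-14:30, 17:00-17:30 (subtract 5h to convert from UTC+5).
Omar in UTC: 10:30-11:30, 12:00-14:00, 14:30-17:30 (add 8h to convert from UTC-8).
Lila ∩ Kira: 09:30-12:00, 13:00-14:00, 16:30-17:30.
Lila ∩ Kira ∩ Sofia: 09:30-11:30, 13:00-14:00, 17:00-17:30.
Lila ∩ Kira ∩ Sofia ∩ Omar: 10:30-11:30, 13:00-14:00, 17:00-17:30.
Those are the intersection windows.
The first common window of at least 30 minutes is 10:30-11:30, so the earliest start is 10:30.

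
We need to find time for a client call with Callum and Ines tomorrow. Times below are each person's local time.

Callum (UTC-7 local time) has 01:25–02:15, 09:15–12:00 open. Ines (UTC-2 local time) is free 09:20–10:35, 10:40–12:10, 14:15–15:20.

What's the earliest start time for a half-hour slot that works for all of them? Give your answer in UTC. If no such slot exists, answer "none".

Callum in UTC: 08:25-09:15, 16:15-19:00 (add 7h to convert from UTC-7).
Ines in UTC: 11:20-12:35, 12:40-14:10, 16:15-17:20 (add 2h to convert from UTC-2).
Callum ∩ Ines: 16:15-17:20.
The first common window of at least 30 minutes is 16:15-17:20, so the earliest start is 16:15.

16:15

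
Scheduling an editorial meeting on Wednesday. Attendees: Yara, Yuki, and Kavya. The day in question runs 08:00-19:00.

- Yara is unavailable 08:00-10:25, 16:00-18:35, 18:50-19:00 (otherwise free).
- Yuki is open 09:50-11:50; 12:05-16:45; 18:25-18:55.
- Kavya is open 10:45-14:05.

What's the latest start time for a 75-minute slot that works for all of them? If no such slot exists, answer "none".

12:50

Yara free: 10:25-16:00, 18:35-18:50 (invert busy blocks within the working day).
Yuki free: 09:50-11:50, 12:05-16:45, 18:25-18:55.
Kavya free: 10:45-14:05.
Yara ∩ Yuki: 10:25-11:50, 12:05-16:00, 18:35-18:50.
Yara ∩ Yuki ∩ Kavya: 10:45-11:50, 12:05-14:05.
The last common window of at least 75 minutes is 12:05-14:05; a 75-minute meeting can start as late as 12:50 and still end by 14:05.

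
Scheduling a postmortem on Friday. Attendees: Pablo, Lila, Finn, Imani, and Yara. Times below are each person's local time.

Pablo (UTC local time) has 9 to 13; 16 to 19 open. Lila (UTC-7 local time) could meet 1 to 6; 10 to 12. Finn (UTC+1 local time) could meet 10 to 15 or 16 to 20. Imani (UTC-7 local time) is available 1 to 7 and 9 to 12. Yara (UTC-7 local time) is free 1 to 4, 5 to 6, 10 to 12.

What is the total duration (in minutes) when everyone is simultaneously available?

Pablo in UTC: 09:00-13:00, 16:00-19:00.
Lila in UTC: 08:00-13:00, 17:00-19:00 (add 7h to convert from UTC-7).
Finn in UTC: 09:00-14:00, 15:00-19:00 (subtract 1h to convert from UTC+1).
Imani in UTC: 08:00-14:00, 16:00-19:00 (add 7h to convert from UTC-7).
Yara in UTC: 08:00-11:00, 12:00-13:00, 17:00-19:00 (add 7h to convert from UTC-7).
Pablo ∩ Lila: 09:00-13:00, 17:00-19:00.
Pablo ∩ Lila ∩ Finn: 09:00-13:00, 17:00-19:00.
Pablo ∩ Lila ∩ Finn ∩ Imani: 09:00-13:00, 17:00-19:00.
Pablo ∩ Lila ∩ Finn ∩ Imani ∩ Yara: 09:00-11:00, 12:00-13:00, 17:00-19:00.
Summing the common windows: 120 + 60 + 120 = 300 minutes.

300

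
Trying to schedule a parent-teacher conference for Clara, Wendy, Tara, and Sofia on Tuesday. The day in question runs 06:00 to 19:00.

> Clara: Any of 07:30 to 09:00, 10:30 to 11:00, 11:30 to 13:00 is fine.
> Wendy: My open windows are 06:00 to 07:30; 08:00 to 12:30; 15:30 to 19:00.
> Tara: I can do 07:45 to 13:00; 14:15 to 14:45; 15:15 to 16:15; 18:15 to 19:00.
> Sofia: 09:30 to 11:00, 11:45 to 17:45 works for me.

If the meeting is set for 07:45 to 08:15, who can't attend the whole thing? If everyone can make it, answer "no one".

Clara: free for 07:45-08:15. Wendy: not fully free for 07:45-08:15. Tara: free for 07:45-08:15. Sofia: not fully free for 07:45-08:15.

Sofia, Wendy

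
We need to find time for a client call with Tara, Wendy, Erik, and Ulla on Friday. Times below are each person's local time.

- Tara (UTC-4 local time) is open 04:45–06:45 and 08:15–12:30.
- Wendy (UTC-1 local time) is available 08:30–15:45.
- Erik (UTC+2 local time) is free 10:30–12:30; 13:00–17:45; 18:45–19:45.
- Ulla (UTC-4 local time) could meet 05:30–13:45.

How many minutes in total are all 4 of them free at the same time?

270

Tara in UTC: 08:45-10:45, 12:15-16:30 (add 4h to convert from UTC-4).
Wendy in UTC: 09:30-16:45 (add 1h to convert from UTC-1).
Erik in UTC: 08:30-10:30, 11:00-15:45, 16:45-17:45 (subtract 2h to convert from UTC+2).
Ulla in UTC: 09:30-17:45 (add 4h to convert from UTC-4).
Tara ∩ Wendy: 09:30-10:45, 12:15-16:30.
Tara ∩ Wendy ∩ Erik: 09:30-10:30, 12:15-15:45.
Tara ∩ Wendy ∩ Erik ∩ Ulla: 09:30-10:30, 12:15-15:45.
Summing the common windows: 60 + 210 = 270 minutes.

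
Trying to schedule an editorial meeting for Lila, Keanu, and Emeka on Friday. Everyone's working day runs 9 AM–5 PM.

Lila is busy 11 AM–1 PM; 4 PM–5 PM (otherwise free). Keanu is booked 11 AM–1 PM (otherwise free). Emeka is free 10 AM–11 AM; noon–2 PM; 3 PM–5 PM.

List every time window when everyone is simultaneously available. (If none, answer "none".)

Lila free: 09:00-11:00, 13:00-16:00 (invert busy blocks within the working day).
Keanu free: 09:00-11:00, 13:00-17:00 (invert busy blocks within the working day).
Emeka free: 10:00-11:00, 12:00-14:00, 15:00-17:00.
Lila ∩ Keanu: 09:00-11:00, 13:00-16:00.
Lila ∩ Keanu ∩ Emeka: 10:00-11:00, 13:00-14:00, 15:00-16:00.

10:00-11:00, 13:00-14:00, 15:00-16:00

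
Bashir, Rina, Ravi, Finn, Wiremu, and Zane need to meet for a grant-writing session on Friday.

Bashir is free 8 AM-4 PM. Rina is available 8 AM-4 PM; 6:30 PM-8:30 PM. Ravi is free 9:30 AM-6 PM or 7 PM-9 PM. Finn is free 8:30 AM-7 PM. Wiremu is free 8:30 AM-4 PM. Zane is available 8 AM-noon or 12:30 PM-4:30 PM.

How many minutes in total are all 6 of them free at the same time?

Bashir ∩ Rina: 08:00-16:00.
Bashir ∩ Rina ∩ Ravi: 09:30-16:00.
Bashir ∩ Rina ∩ Ravi ∩ Finn: 09:30-16:00.
Bashir ∩ Rina ∩ Ravi ∩ Finn ∩ Wiremu: 09:30-16:00.
Bashir ∩ Rina ∩ Ravi ∩ Finn ∩ Wiremu ∩ Zane: 09:30-12:00, 12:30-16:00.
So the common availability across everyone is 09:30-12:00, 12:30-16:00.
Summing the common windows: 150 + 210 = 360 minutes.

360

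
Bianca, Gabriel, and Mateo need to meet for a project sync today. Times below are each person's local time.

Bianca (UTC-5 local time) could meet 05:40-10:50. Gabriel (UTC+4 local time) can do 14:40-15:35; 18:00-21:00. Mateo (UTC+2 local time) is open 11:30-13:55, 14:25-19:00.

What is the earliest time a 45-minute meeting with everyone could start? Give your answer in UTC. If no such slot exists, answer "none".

Bianca in UTC: 10:40-15:50 (add 5h to convert from UTC-5).
Gabriel in UTC: 10:40-11:35, 14:00-17:00 (subtract 4h to convert from UTC+4).
Mateo in UTC: 09:30-11:55, 12:25-17:00 (subtract 2h to convert from UTC+2).
Bianca ∩ Gabriel: 10:40-11:35, 14:00-15:50.
Bianca ∩ Gabriel ∩ Mateo: 10:40-11:35, 14:00-15:50.
The first common window of at least 45 minutes is 10:40-11:35, so the earliest start is 10:40.

10:40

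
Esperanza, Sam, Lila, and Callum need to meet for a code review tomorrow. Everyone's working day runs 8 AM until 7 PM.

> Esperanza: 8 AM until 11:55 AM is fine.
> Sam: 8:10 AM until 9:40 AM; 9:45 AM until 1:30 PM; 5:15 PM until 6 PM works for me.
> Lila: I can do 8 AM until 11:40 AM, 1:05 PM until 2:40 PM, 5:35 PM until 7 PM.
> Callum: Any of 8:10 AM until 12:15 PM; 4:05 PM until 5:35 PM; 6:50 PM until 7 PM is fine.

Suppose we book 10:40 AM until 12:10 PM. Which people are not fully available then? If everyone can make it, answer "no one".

Esperanza, Lila

Esperanza: not fully free for 10:40-12:10. Sam: free for 10:40-12:10. Lila: not fully free for 10:40-12:10. Callum: free for 10:40-12:10.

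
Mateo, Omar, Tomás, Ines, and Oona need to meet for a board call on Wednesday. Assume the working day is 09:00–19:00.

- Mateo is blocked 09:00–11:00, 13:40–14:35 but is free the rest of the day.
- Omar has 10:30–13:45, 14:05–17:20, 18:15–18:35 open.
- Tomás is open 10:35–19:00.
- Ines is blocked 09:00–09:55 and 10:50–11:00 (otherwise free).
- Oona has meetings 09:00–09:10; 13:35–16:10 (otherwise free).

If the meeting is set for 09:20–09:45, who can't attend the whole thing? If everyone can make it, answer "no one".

Mateo free: 11:00-13:40, 14:35-19:00 (invert busy blocks within the working day).
Omar free: 10:30-13:45, 14:05-17:20, 18:15-18:35.
Tomás free: 10:35-19:00.
Ines free: 09:55-10:50, 11:00-19:00 (invert busy blocks within the working day).
Oona free: 09:10-13:35, 16:10-19:00 (invert busy blocks within the working day).
Mateo: not fully free for 09:20-09:45. Omar: not fully free for 09:20-09:45. Tomás: not fully free for 09:20-09:45. Ines: not fully free for 09:20-09:45. Oona: free for 09:20-09:45.

Ines, Mateo, Omar, Tomás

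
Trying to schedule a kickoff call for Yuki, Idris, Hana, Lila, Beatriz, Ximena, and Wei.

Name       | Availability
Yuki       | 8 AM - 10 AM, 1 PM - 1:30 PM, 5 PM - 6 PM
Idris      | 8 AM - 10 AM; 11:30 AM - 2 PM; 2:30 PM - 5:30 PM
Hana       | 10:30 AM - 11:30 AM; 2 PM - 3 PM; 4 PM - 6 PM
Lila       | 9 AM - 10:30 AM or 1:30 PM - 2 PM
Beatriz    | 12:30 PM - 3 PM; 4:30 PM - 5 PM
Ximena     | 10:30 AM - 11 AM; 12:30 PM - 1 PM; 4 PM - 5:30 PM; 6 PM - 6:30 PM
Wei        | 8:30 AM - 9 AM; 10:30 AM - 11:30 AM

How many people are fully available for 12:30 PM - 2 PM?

2

Idris and Beatriz can make the full 12:30-14:00 slot — that's 2.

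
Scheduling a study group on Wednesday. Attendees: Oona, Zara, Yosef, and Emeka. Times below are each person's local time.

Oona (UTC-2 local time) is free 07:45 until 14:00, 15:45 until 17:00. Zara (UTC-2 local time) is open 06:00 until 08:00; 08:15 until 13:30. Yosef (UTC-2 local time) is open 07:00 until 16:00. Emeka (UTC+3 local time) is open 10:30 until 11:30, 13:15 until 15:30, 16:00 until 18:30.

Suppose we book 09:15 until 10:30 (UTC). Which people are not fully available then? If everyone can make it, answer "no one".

Emeka, Oona, Zara

Oona in UTC: 09:45-16:00, 17:45-19:00 (add 2h to convert from UTC-2).
Zara in UTC: 08:00-10:00, 10:15-15:30 (add 2h to convert from UTC-2).
Yosef in UTC: 09:00-18:00 (add 2h to convert from UTC-2).
Emeka in UTC: 07:30-08:30, 10:15-12:30, 13:00-15:30 (subtract 3h to convert from UTC+3).
Oona: not fully free for 09:15-10:30. Zara: not fully free for 09:15-10:30. Yosef: free for 09:15-10:30. Emeka: not fully free for 09:15-10:30.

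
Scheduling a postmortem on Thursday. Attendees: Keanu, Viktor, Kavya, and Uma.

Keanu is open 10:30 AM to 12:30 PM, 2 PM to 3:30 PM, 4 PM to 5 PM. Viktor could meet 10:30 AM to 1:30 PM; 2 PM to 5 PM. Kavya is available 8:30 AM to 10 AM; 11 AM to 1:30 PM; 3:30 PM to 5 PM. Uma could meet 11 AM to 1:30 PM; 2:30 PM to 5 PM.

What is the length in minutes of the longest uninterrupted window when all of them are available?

Keanu ∩ Viktor: 10:30-12:30, 14:00-15:30, 16:00-17:00.
Keanu ∩ Viktor ∩ Kavya: 11:00-12:30, 16:00-17:00.
Keanu ∩ Viktor ∩ Kavya ∩ Uma: 11:00-12:30, 16:00-17:00.
The longest is 11:00-12:30 at 90 minutes.

90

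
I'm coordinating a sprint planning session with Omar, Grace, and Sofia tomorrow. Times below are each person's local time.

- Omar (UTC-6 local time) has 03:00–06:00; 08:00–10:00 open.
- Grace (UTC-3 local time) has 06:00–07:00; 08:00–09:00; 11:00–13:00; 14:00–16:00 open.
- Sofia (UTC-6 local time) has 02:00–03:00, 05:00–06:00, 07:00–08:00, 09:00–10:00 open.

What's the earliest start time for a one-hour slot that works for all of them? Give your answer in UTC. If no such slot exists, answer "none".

11:00

Omar in UTC: 09:00-12:00, 14:00-16:00 (add 6h to convert from UTC-6).
Grace in UTC: 09:00-10:00, 11:00-12:00, 14:00-16:00, 17:00-19:00 (add 3h to convert from UTC-3).
Sofia in UTC: 08:00-09:00, 11:00-12:00, 13:00-14:00, 15:00-16:00 (add 6h to convert from UTC-6).
Omar ∩ Grace: 09:00-10:00, 11:00-12:00, 14:00-16:00.
Omar ∩ Grace ∩ Sofia: 11:00-12:00, 15:00-16:00.
So the common availability across everyone is 11:00-12:00, 15:00-16:00.
The first common window of at least 60 minutes is 11:00-12:00, so the earliest start is 11:00.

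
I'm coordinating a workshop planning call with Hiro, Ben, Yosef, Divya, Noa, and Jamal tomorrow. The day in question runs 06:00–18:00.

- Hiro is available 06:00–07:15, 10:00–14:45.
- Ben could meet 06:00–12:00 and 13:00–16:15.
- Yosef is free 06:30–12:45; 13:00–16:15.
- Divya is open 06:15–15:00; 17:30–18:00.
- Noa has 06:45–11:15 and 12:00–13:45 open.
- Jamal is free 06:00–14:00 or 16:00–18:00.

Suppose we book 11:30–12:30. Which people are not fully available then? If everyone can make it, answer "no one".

Hiro: free for 11:30-12:30. Ben: not fully free for 11:30-12:30. Yosef: free for 11:30-12:30. Divya: free for 11:30-12:30. Noa: not fully free for 11:30-12:30. Jamal: free for 11:30-12:30.

Ben, Noa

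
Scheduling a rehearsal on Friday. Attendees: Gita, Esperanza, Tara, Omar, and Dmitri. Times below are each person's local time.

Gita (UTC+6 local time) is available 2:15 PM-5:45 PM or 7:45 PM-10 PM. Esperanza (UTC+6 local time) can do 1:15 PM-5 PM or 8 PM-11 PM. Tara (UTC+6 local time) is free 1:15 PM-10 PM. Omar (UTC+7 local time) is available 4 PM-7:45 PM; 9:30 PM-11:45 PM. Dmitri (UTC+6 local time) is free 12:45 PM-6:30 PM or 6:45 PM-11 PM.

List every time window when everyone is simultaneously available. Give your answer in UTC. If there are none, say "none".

09:00-11:00, 14:30-16:00

Gita in UTC: 08:15-11:45, 13:45-16:00 (subtract 6h to convert from UTC+6).
Esperanza in UTC: 07:15-11:00, 14:00-17:00 (subtract 6h to convert from UTC+6).
Tara in UTC: 07:15-16:00 (subtract 6h to convert from UTC+6).
Omar in UTC: 09:00-12:45, 14:30-16:45 (subtract 7h to convert from UTC+7).
Dmitri in UTC: 06:45-12:30, 12:45-17:00 (subtract 6h to convert from UTC+6).
Gita ∩ Esperanza: 08:15-11:00, 14:00-16:00.
Gita ∩ Esperanza ∩ Tara: 08:15-11:00, 14:00-16:00.
Gita ∩ Esperanza ∩ Tara ∩ Omar: 09:00-11:00, 14:30-16:00.
Gita ∩ Esperanza ∩ Tara ∩ Omar ∩ Dmitri: 09:00-11:00, 14:30-16:00.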